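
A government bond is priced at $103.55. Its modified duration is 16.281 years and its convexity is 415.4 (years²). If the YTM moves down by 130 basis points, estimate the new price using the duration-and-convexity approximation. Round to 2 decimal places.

Duration effect: -D_mod·Δy = -16.281 × (-0.013) = +0.211653
Convexity effect: ½·C·(Δy)² = 0.5 × 415.4 × (-0.013)² = +0.0351013
ΔP/P ≈ +0.211653 + 0.0351013 = +0.2467543
New price ≈ 103.55 × (1 + 0.2467543) = 129.101407765.

$129.10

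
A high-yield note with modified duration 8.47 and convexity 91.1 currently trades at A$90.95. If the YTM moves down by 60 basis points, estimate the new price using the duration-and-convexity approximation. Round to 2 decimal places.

A$95.72

Duration effect: -D_mod·Δy = -8.47 × (-0.006) = +0.050820
Convexity effect: ½·C·(Δy)² = 0.5 × 91.1 × (-0.006)² = +0.0016398
ΔP/P ≈ +0.050820 + 0.0016398 = +0.0524598
New price ≈ 90.95 × (1 + 0.0524598) = 95.72121881.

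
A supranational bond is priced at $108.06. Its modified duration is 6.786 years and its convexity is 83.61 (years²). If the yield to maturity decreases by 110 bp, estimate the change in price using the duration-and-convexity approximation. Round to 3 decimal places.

Duration effect: -D_mod·Δy = -6.786 × (-0.011) = +0.074646
Convexity effect: ½·C·(Δy)² = 0.5 × 83.61 × (-0.011)² = +0.005058405
ΔP/P ≈ +0.074646 + 0.005058405 = +0.079704405
ΔP ≈ 108.06 × (+0.079704405) = +8.6128580043.

+$8.613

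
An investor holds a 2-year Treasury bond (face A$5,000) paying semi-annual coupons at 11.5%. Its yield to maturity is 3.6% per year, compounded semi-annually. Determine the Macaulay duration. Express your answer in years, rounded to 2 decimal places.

1.85 years

Periodic yield y = 0.018. Discount each cash flow and weight by its period:
  t   CF        PV=CF/(1+0.018)^t    t·PV
  1       287.50       282.4165       282.4165
  2       287.50       277.4229       554.8458
  3       287.50       272.5176       817.5527
  4     5,287.50     4,923.3336    19,693.3346
  Σ                  5,755.6906    21,348.1496
Price P = Σ PV = 5,755.6906.
Macaulay duration = Σ(t·PV) / P = 21,348.1496 / 5,755.6906 = 3.70905 half-year periods.
In years: 3.70905 / 2 = 1.85453 years.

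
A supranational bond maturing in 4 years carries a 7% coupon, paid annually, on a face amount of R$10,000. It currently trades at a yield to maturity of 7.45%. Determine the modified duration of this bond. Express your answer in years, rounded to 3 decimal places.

Periodic yield y = 0.0745. First find Macaulay duration:
  t   CF        PV=CF/(1+0.0745)^t    t·PV
  1       700.00       651.4658       651.4658
  2       700.00       606.2967     1,212.5934
  3       700.00       564.2594     1,692.7781
  4    10,700.00     8,027.0894    32,108.3575
  Σ                  9,849.1112    35,665.1948
P = 9,849.1112; Macaulay duration = 35,665.1948 / 9,849.1112 = 3.62116 years.
Modified duration = D_Mac / (1 + y) = 3.62116 / 1.0745 = 3.37009 years.

3.370 years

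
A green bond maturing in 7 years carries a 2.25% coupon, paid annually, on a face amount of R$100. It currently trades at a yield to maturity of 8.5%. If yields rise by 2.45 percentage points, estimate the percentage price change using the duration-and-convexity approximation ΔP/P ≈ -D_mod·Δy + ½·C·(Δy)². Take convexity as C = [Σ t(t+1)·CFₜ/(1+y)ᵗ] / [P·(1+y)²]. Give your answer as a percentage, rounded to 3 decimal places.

With y = 0.085:
  t   CF        PV=CF/(1+0.085)^t    t·PV        t(t+1)·PV
  1         2.25         2.0737         2.0737           4.1475
  2         2.25         1.9113         3.8225          11.4676
  3         2.25         1.7615         5.2846          21.1385
  4         2.25         1.6235         6.4942          32.4708
  5         2.25         1.4964         7.4818          44.8906
  6         2.25         1.3791         8.2748          57.9233
  7       102.25        57.7637       404.3460       3,234.7683
  Σ                     68.0093       437.7776       3,406.8066
P = 68.0093; D_Mac = 6.43703 yrs; D_mod = 5.93274 yrs; C = 42.55198.
Duration effect: -5.93274 × (+0.0245) = -0.145352
Convexity effect: 0.5 × 42.55198 × (0.0245)² = +0.0127709
ΔP/P ≈ -0.145352 + 0.0127709 = -0.132581 = -13.2581%.

-13.258%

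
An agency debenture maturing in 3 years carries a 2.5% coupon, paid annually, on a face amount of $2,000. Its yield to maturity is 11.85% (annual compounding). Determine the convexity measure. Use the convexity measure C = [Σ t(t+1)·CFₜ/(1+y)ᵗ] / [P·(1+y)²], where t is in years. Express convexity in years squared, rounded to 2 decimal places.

9.24

With y = 0.1185:
  t   CF        PV=CF/(1+0.1185)^t    t·PV        t(t+1)·PV
  1        50.00        44.7027        44.7027          89.4055
  2        50.00        39.9667        79.9334         239.8001
  3     2,050.00     1,465.0279     4,395.0837      17,580.3348
  Σ                  1,549.6973     4,519.7198      17,909.5403
P = 1,549.6973.
Convexity = Σ t(t+1)·PV / [P·(1+y)²] = 17,909.5403 / (1,549.6973 × 1.251042) = 9.23774.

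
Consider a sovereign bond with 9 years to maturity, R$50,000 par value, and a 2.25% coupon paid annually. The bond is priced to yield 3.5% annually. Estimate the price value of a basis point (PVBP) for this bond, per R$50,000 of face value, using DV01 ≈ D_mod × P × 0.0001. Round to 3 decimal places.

R$35.847

Periodic yield y = 0.035.
  t   CF        PV=CF/(1+0.035)^t    t·PV
  1     1,125.00     1,086.9565     1,086.9565
  2     1,125.00     1,050.1995     2,100.3991
  3     1,125.00     1,014.6855     3,044.0566
  4     1,125.00       980.3725     3,921.4900
  5     1,125.00       947.2198     4,736.0991
  6     1,125.00       915.1882     5,491.1293
  7     1,125.00       884.2398     6,189.6788
  8     1,125.00       854.3380     6,834.7040
  9    51,125.00    37,511.9960   337,607.9636
  Σ                 45,245.1959   371,012.4771
P = 45,245.1959; D_Mac = 8.20004 yrs; D_mod = 7.92275 yrs.
DV01 ≈ 7.92275 × 45,245.1959 × 0.0001 = 35.846616.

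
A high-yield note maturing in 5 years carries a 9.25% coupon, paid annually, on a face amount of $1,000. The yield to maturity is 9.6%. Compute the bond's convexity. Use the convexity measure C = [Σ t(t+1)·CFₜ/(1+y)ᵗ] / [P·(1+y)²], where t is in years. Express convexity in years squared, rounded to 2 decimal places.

With y = 0.096:
  t   CF        PV=CF/(1+0.096)^t    t·PV        t(t+1)·PV
  1        92.50        84.3978        84.3978         168.7956
  2        92.50        77.0053       154.0106         462.0318
  3        92.50        70.2603       210.7809         843.1237
  4        92.50        64.1061       256.4245       1,282.1225
  5     1,092.50       690.8260     3,454.1300      20,724.7800
  Σ                    986.5955     4,159.7438      23,480.8537
P = 986.5955.
Convexity = Σ t(t+1)·PV / [P·(1+y)²] = 23,480.8537 / (986.5955 × 1.201216) = 19.81315.

19.81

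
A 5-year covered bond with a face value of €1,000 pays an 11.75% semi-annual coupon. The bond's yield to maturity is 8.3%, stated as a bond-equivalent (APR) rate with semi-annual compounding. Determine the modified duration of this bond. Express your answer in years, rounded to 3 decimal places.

Periodic yield y = 0.0415. First find Macaulay duration:
  t   CF        PV=CF/(1+0.0415)^t    t·PV
  1        58.75        56.4090        56.4090
  2        58.75        54.1613       108.3227
  3        58.75        52.0032       156.0096
  4        58.75        49.9311       199.7242
  5        58.75        47.9415       239.7074
  6        58.75        46.0312       276.1872
  7        58.75        44.1970       309.3791
  8        58.75        42.4359       339.4874
  9        58.75        40.7450       366.7051
  10    1,058.75       705.0188     7,050.1877
  Σ                  1,138.8740     9,102.1194
P = 1,138.8740; Macaulay duration = 9,102.1194 / 1,138.8740 = 7.99221 half-year periods = 3.99610 years.
Modified duration = D_Mac / (1 + y) = 3.99610 / 1.0415 = 3.83687 years.

3.837 years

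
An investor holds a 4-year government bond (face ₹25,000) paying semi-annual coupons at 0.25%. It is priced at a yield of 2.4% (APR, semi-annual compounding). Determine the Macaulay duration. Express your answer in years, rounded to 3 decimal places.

Periodic yield y = 0.012. Discount each cash flow and weight by its period:
  t   CF        PV=CF/(1+0.012)^t    t·PV
  1        31.25        30.8794        30.8794
  2        31.25        30.5133        61.0266
  3        31.25        30.1515        90.4544
  4        31.25        29.7939       119.1758
  5        31.25        29.4407       147.2033
  6        31.25        29.0916       174.5493
  7        31.25        28.7466       201.2262
  8    25,031.25    22,752.9880   182,023.9040
  Σ                 22,961.6050   182,848.4190
Price P = Σ PV = 22,961.6050.
Macaulay duration = Σ(t·PV) / P = 182,848.4190 / 22,961.6050 = 7.96322 half-year periods.
In years: 7.96322 / 2 = 3.98161 years.

3.982 years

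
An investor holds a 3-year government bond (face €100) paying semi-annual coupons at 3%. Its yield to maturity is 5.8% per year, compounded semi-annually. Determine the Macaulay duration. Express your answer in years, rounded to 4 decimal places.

Periodic yield y = 0.029. Discount each cash flow and weight by its period:
  t   CF        PV=CF/(1+0.029)^t    t·PV
  1         1.50         1.4577         1.4577
  2         1.50         1.4166         2.8333
  3         1.50         1.3767         4.1302
  4         1.50         1.3379         5.3517
  5         1.50         1.3002         6.5011
  6       101.50        85.5015       513.0091
  Σ                     92.3907       533.2830
Price P = Σ PV = 92.3907.
Macaulay duration = Σ(t·PV) / P = 533.2830 / 92.3907 = 5.77204 half-year periods.
In years: 5.77204 / 2 = 2.88602 years.

2.8860 years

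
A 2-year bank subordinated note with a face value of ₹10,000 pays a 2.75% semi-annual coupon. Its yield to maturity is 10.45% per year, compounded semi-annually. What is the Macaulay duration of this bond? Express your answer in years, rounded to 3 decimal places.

Periodic yield y = 0.05225. Discount each cash flow and weight by its period:
  t   CF        PV=CF/(1+0.05225)^t    t·PV
  1       137.50       130.6724       130.6724
  2       137.50       124.1838       248.3675
  3       137.50       118.0174       354.0521
  4    10,137.50     8,269.0407    33,076.1628
  Σ                  8,641.9142    33,809.2548
Price P = Σ PV = 8,641.9142.
Macaulay duration = Σ(t·PV) / P = 33,809.2548 / 8,641.9142 = 3.91224 half-year periods.
In years: 3.91224 / 2 = 1.95612 years.

1.956 years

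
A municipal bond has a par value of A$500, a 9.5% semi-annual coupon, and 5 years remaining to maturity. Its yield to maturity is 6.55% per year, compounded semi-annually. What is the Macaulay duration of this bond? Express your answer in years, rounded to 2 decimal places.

4.15 years

Periodic yield y = 0.03275. Discount each cash flow and weight by its period:
  t   CF        PV=CF/(1+0.03275)^t    t·PV
  1        23.75        22.9969        22.9969
  2        23.75        22.2676        44.5352
  3        23.75        21.5615        64.6844
  4        23.75        20.8777        83.5108
  5        23.75        20.2156       101.0782
  6        23.75        19.5746       117.4475
  7        23.75        18.9538       132.6769
  8        23.75        18.3528       146.8223
  9        23.75        17.7708       159.9371
  10      523.75       379.4652     3,794.6524
  Σ                    562.0365     4,668.3416
Price P = Σ PV = 562.0365.
Macaulay duration = Σ(t·PV) / P = 4,668.3416 / 562.0365 = 8.30612 half-year periods.
In years: 8.30612 / 2 = 4.15306 years.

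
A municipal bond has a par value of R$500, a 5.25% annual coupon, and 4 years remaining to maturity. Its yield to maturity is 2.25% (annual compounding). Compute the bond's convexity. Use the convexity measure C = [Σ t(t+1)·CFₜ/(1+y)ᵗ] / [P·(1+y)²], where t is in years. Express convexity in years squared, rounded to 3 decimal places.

17.394

With y = 0.0225:
  t   CF        PV=CF/(1+0.0225)^t    t·PV        t(t+1)·PV
  1        26.25        25.6724        25.6724          51.3447
  2        26.25        25.1075        50.2149         150.6447
  3        26.25        24.5550        73.6649         294.6596
  4       526.25       481.4363     1,925.7452       9,628.7262
  Σ                    556.7711     2,075.2974      10,125.3753
P = 556.7711.
Convexity = Σ t(t+1)·PV / [P·(1+y)²] = 10,125.3753 / (556.7711 × 1.045506) = 17.39433.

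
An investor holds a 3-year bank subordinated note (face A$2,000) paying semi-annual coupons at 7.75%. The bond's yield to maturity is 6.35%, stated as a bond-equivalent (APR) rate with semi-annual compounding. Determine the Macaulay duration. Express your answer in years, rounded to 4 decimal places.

Periodic yield y = 0.03175. Discount each cash flow and weight by its period:
  t   CF        PV=CF/(1+0.03175)^t    t·PV
  1        77.50        75.1151        75.1151
  2        77.50        72.8036       145.6072
  3        77.50        70.5632       211.6896
  4        77.50        68.3918       273.5670
  5        77.50        66.2871       331.4357
  6     2,077.50     1,722.2420    10,333.4518
  Σ                  2,075.4027    11,370.8664
Price P = Σ PV = 2,075.4027.
Macaulay duration = Σ(t·PV) / P = 11,370.8664 / 2,075.4027 = 5.47887 half-year periods.
In years: 5.47887 / 2 = 2.73944 years.

2.7394 years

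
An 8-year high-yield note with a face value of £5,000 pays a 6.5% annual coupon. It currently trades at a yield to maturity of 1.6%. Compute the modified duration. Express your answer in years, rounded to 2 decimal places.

6.62 years

Periodic yield y = 0.016. First find Macaulay duration:
  t   CF        PV=CF/(1+0.016)^t    t·PV
  1       325.00       319.8819       319.8819
  2       325.00       314.8444       629.6888
  3       325.00       309.8862       929.6586
  4       325.00       305.0061     1,220.0244
  5       325.00       300.2029     1,501.0143
  6       325.00       295.4753     1,772.8515
  7       325.00       290.8221     2,035.7547
  8     5,325.00     4,689.9687    37,519.7500
  Σ                  6,826.0875    45,928.6241
P = 6,826.0875; Macaulay duration = 45,928.6241 / 6,826.0875 = 6.72840 years.
Modified duration = D_Mac / (1 + y) = 6.72840 / 1.016 = 6.62244 years.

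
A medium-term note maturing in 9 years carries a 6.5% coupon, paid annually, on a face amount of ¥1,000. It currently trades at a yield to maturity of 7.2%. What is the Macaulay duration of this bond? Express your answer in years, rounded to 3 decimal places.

Periodic yield y = 0.072. Discount each cash flow and weight by its year:
  t   CF        PV=CF/(1+0.072)^t    t·PV
  1        65.00        60.6343        60.6343
  2        65.00        56.5619       113.1237
  3        65.00        52.7629       158.2888
  4        65.00        49.2192       196.8766
  5        65.00        45.9134       229.5670
  6        65.00        42.8297       256.9780
  7        65.00        39.9530       279.6713
  8        65.00        37.2696       298.1570
  9     1,065.00       569.6348     5,126.7135
  Σ                    954.7789     6,720.0103
Price P = Σ PV = 954.7789.
Macaulay duration = Σ(t·PV) / P = 6,720.0103 / 954.7789 = 7.03829 years.

7.038 years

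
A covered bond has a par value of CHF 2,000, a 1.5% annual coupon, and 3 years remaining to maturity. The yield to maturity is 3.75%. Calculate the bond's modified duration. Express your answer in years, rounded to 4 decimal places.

2.8475 years

Periodic yield y = 0.0375. First find Macaulay duration:
  t   CF        PV=CF/(1+0.0375)^t    t·PV
  1        30.00        28.9157        28.9157
  2        30.00        27.8705        55.7410
  3     2,030.00     1,817.7398     5,453.2195
  Σ                  1,874.5260     5,537.8762
P = 1,874.5260; Macaulay duration = 5,537.8762 / 1,874.5260 = 2.95428 years.
Modified duration = D_Mac / (1 + y) = 2.95428 / 1.0375 = 2.84750 years.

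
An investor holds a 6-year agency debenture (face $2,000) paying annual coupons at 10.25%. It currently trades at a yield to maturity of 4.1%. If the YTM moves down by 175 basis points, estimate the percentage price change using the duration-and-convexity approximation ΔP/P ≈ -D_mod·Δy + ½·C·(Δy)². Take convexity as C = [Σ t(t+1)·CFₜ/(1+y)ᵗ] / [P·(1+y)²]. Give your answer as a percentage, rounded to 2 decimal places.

+8.76%

With y = 0.041:
  t   CF        PV=CF/(1+0.041)^t    t·PV        t(t+1)·PV
  1       205.00       196.9260       196.9260         393.8521
  2       205.00       189.1701       378.3401       1,135.0204
  3       205.00       181.7196       545.1587       2,180.6347
  4       205.00       174.5625       698.2500       3,491.2499
  5       205.00       167.6873       838.4366       5,030.6195
  6     2,205.00     1,732.6236    10,395.7414      72,770.1897
  Σ                  2,642.6890    13,052.8528      85,001.5662
P = 2,642.6890; D_Mac = 4.93923 yrs; D_mod = 4.74470 yrs; C = 29.68106.
Duration effect: -4.74470 × (-0.0175) = +0.083032
Convexity effect: 0.5 × 29.68106 × (-0.0175)² = +0.0045449
ΔP/P ≈ +0.083032 + 0.0045449 = +0.087577 = +8.7577%.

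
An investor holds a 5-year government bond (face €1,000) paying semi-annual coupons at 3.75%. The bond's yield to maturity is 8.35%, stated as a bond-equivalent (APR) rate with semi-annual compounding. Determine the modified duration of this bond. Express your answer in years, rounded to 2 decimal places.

Periodic yield y = 0.04175. First find Macaulay duration:
  t   CF        PV=CF/(1+0.04175)^t    t·PV
  1        18.75        17.9986        17.9986
  2        18.75        17.2772        34.5545
  3        18.75        16.5848        49.7545
  4        18.75        15.9202        63.6806
  5        18.75        15.2821        76.4106
  6        18.75        14.6697        88.0180
  7        18.75        14.0818        98.5723
  8        18.75        13.5174       108.1392
  9        18.75        12.9757       116.7810
  10    1,018.75       676.7566     6,767.5665
  Σ                    815.0640     7,421.4757
P = 815.0640; Macaulay duration = 7,421.4757 / 815.0640 = 9.10539 half-year periods = 4.55269 years.
Modified duration = D_Mac / (1 + y) = 4.55269 / 1.04175 = 4.37024 years.

4.37 years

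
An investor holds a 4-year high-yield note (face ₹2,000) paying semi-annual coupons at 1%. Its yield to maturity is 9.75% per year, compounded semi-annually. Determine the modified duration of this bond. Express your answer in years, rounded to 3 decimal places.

3.733 years

Periodic yield y = 0.04875. First find Macaulay duration:
  t   CF        PV=CF/(1+0.04875)^t    t·PV
  1        10.00         9.5352         9.5352
  2        10.00         9.0919        18.1839
  3        10.00         8.6693        26.0079
  4        10.00         8.2663        33.0653
  5        10.00         7.8821        39.4103
  6        10.00         7.5157        45.0941
  7        10.00         7.1663        50.1642
  8     2,010.00     1,373.4734    10,987.7876
  Σ                  1,431.6002    11,209.2484
P = 1,431.6002; Macaulay duration = 11,209.2484 / 1,431.6002 = 7.82987 half-year periods = 3.91494 years.
Modified duration = D_Mac / (1 + y) = 3.91494 / 1.04875 = 3.73296 years.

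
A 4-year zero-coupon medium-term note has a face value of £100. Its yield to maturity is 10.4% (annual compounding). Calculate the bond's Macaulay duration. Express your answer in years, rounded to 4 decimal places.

4.0000 years

A zero-coupon bond has a single cash flow at maturity, so its Macaulay duration equals its maturity: 4 years.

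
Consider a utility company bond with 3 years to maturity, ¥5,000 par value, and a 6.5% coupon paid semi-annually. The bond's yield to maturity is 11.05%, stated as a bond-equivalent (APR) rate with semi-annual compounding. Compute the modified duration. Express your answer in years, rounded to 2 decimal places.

2.61 years

Periodic yield y = 0.05525. First find Macaulay duration:
  t   CF        PV=CF/(1+0.05525)^t    t·PV
  1       162.50       153.9919       153.9919
  2       162.50       145.9293       291.8587
  3       162.50       138.2889       414.8667
  4       162.50       131.0485       524.1938
  5       162.50       124.1871       620.9356
  6     5,162.50     3,738.7627    22,432.5761
  Σ                  4,432.2084    24,438.4229
P = 4,432.2084; Macaulay duration = 24,438.4229 / 4,432.2084 = 5.51383 half-year periods = 2.75691 years.
Modified duration = D_Mac / (1 + y) = 2.75691 / 1.05525 = 2.61257 years.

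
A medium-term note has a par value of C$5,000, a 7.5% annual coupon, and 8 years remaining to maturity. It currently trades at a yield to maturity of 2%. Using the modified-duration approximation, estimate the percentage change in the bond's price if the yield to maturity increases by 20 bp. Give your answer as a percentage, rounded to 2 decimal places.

Periodic yield y = 0.02. Modified duration first:
  t   CF        PV=CF/(1+0.02)^t    t·PV
  1       375.00       367.6471       367.6471
  2       375.00       360.4383       720.8766
  3       375.00       353.3709     1,060.1126
  4       375.00       346.4420     1,385.7681
  5       375.00       339.6491     1,698.2453
  6       375.00       332.9893     1,997.9356
  7       375.00       326.4601     2,285.2205
  8     5,375.00     4,587.5107    36,700.0860
  Σ                  7,014.5074    46,215.8917
P = 7,014.5074; D_Mac = 6.58862 yrs; D_mod = 6.58862/(1+0.02) = 6.45943 yrs.
ΔP/P ≈ -D_mod · Δy = -6.45943 × (+0.002) = -0.012919 = -1.2919%.

-1.29%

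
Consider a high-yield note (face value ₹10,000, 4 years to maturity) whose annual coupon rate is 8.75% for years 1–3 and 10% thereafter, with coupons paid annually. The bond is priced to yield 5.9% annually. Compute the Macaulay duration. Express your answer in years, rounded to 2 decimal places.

Periodic yield y = 0.059. Discount each cash flow and weight by its year:
  t   CF        PV=CF/(1+0.059)^t    t·PV
  1       875.00       826.2512       826.2512
  2       875.00       780.2183     1,560.4366
  3       875.00       736.7500     2,210.2501
  4    11,000.00     8,745.9873    34,983.9494
  Σ                 11,089.2069    39,580.8873
Price P = Σ PV = 11,089.2069.
Macaulay duration = Σ(t·PV) / P = 39,580.8873 / 11,089.2069 = 3.56932 years.

3.57 years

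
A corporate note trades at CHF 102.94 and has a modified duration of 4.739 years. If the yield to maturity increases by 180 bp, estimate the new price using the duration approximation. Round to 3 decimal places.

CHF 94.159

Duration approximation: ΔP/P ≈ -D_mod · Δy = -4.739 × (+0.018) = -0.085302.
New price ≈ 102.94 × (1 - 0.085302) = 94.15901212.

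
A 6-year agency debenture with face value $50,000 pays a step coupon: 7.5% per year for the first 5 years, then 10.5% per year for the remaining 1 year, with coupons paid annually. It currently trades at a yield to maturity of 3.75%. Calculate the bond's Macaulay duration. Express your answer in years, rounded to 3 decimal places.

Periodic yield y = 0.0375. Discount each cash flow and weight by its year:
  t   CF        PV=CF/(1+0.0375)^t    t·PV
  1     3,750.00     3,614.4578     3,614.4578
  2     3,750.00     3,483.8148     6,967.6296
  3     3,750.00     3,357.8938    10,073.6813
  4     3,750.00     3,236.5241    12,946.0964
  5     3,750.00     3,119.5413    15,597.7065
  6    55,250.00    44,299.9922   265,799.9534
  Σ                 61,112.2240   314,999.5250
Price P = Σ PV = 61,112.2240.
Macaulay duration = Σ(t·PV) / P = 314,999.5250 / 61,112.2240 = 5.15444 years.

5.154 years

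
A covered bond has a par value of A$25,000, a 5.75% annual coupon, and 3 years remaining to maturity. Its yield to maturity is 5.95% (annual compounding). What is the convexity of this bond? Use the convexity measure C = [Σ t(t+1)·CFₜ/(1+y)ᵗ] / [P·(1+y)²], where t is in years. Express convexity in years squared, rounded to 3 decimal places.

9.929

With y = 0.0595:
  t   CF        PV=CF/(1+0.0595)^t    t·PV        t(t+1)·PV
  1     1,437.50     1,356.7721     1,356.7721       2,713.5441
  2     1,437.50     1,280.5777     2,561.1554       7,683.4661
  3    26,437.50    22,228.8759    66,686.6277     266,746.5110
  Σ                 24,866.2257    70,604.5552     277,143.5213
P = 24,866.2257.
Convexity = Σ t(t+1)·PV / [P·(1+y)²] = 277,143.5213 / (24,866.2257 × 1.122540) = 9.92871.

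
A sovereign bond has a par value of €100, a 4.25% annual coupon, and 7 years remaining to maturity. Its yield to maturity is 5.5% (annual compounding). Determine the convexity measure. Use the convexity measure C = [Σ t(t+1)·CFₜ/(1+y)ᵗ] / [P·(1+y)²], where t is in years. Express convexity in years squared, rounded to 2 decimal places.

42.39

With y = 0.055:
  t   CF        PV=CF/(1+0.055)^t    t·PV        t(t+1)·PV
  1         4.25         4.0284         4.0284           8.0569
  2         4.25         3.8184         7.6368          22.9105
  3         4.25         3.6194        10.8581          43.4323
  4         4.25         3.4307        13.7227          68.6134
  5         4.25         3.2518        16.2591          97.5546
  6         4.25         3.0823        18.4938         129.4564
  7       104.25        71.6653       501.6570       4,013.2561
  Σ                     92.8963       572.6559       4,383.2802
P = 92.8963.
Convexity = Σ t(t+1)·PV / [P·(1+y)²] = 4,383.2802 / (92.8963 × 1.113025) = 42.39317.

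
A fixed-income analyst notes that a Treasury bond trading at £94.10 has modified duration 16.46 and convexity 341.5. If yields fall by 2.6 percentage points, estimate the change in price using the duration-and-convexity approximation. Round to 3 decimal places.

+£51.133

Duration effect: -D_mod·Δy = -16.46 × (-0.026) = +0.427960
Convexity effect: ½·C·(Δy)² = 0.5 × 341.5 × (-0.026)² = +0.1154270
ΔP/P ≈ +0.427960 + 0.1154270 = +0.543387
ΔP ≈ 94.10 × (+0.543387) = +51.1327167.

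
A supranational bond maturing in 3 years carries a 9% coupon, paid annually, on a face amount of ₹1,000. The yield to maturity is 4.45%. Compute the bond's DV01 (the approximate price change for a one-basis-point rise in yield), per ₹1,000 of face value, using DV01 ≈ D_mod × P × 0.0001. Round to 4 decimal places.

Periodic yield y = 0.0445.
  t   CF        PV=CF/(1+0.0445)^t    t·PV
  1        90.00        86.1656        86.1656
  2        90.00        82.4946       164.9892
  3     1,090.00       956.5357     2,869.6070
  Σ                  1,125.1959     3,120.7618
P = 1,125.1959; D_Mac = 2.77353 yrs; D_mod = 2.65536 yrs.
DV01 ≈ 2.65536 × 1,125.1959 × 0.0001 = 0.298780.

₹0.2988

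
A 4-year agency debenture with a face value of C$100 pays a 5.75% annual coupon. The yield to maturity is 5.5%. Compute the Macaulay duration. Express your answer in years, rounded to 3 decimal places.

Periodic yield y = 0.055. Discount each cash flow and weight by its year:
  t   CF        PV=CF/(1+0.055)^t    t·PV
  1         5.75         5.4502         5.4502
  2         5.75         5.1661        10.3322
  3         5.75         4.8968        14.6903
  4       105.75        85.3632       341.4527
  Σ                    100.8763       371.9255
Price P = Σ PV = 100.8763.
Macaulay duration = Σ(t·PV) / P = 371.9255 / 100.8763 = 3.68695 years.

3.687 years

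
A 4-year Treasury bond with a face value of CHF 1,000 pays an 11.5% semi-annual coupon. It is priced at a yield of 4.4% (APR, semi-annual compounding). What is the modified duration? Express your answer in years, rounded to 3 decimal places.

3.327 years

Periodic yield y = 0.022. First find Macaulay duration:
  t   CF        PV=CF/(1+0.022)^t    t·PV
  1        57.50        56.2622        56.2622
  2        57.50        55.0511       110.1022
  3        57.50        53.8661       161.5982
  4        57.50        52.7065       210.8260
  5        57.50        51.5719       257.8596
  6        57.50        50.4618       302.7706
  7        57.50        49.3755       345.6286
  8     1,057.50       888.5323     7,108.2582
  Σ                  1,257.8274     8,553.3057
P = 1,257.8274; Macaulay duration = 8,553.3057 / 1,257.8274 = 6.80006 half-year periods = 3.40003 years.
Modified duration = D_Mac / (1 + y) = 3.40003 / 1.022 = 3.32684 years.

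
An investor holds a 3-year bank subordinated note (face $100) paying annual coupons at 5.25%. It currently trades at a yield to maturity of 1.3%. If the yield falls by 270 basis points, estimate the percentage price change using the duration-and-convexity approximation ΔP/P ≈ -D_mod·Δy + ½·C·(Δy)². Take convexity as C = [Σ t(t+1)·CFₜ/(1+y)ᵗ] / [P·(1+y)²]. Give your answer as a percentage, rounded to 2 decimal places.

With y = 0.013:
  t   CF        PV=CF/(1+0.013)^t    t·PV        t(t+1)·PV
  1         5.25         5.1826         5.1826          10.3653
  2         5.25         5.1161        10.2322          30.6967
  3       105.25       101.2497       303.7491       1,214.9965
  Σ                    111.5484       319.1640       1,256.0584
P = 111.5484; D_Mac = 2.86121 yrs; D_mod = 2.82450 yrs; C = 10.97305.
Duration effect: -2.82450 × (-0.027) = +0.076261
Convexity effect: 0.5 × 10.97305 × (-0.027)² = +0.0039997
ΔP/P ≈ +0.076261 + 0.0039997 = +0.080261 = +8.0261%.

+8.03%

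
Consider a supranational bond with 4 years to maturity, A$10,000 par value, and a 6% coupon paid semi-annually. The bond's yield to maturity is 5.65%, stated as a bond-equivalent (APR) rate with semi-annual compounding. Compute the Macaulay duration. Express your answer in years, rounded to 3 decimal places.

3.618 years

Periodic yield y = 0.02825. Discount each cash flow and weight by its period:
  t   CF        PV=CF/(1+0.02825)^t    t·PV
  1       300.00       291.7578       291.7578
  2       300.00       283.7421       567.4843
  3       300.00       275.9466       827.8399
  4       300.00       268.3653     1,073.4613
  5       300.00       260.9923     1,304.9614
  6       300.00       253.8218     1,522.9309
  7       300.00       246.8483     1,727.9384
  8    10,300.00     8,242.2822    65,938.2575
  Σ                 10,123.7565    73,254.6315
Price P = Σ PV = 10,123.7565.
Macaulay duration = Σ(t·PV) / P = 73,254.6315 / 10,123.7565 = 7.23591 half-year periods.
In years: 7.23591 / 2 = 3.61796 years.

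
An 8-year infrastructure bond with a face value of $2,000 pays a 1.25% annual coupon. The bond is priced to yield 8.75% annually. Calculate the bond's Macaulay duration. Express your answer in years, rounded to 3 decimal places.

7.527 years

Periodic yield y = 0.0875. Discount each cash flow and weight by its year:
  t   CF        PV=CF/(1+0.0875)^t    t·PV
  1        25.00        22.9885        22.9885
  2        25.00        21.1389        42.2777
  3        25.00        19.4380        58.3141
  4        25.00        17.8740        71.4962
  5        25.00        16.4359        82.1795
  6        25.00        15.1135        90.6809
  7        25.00        13.8975        97.2822
  8     2,025.00     1,035.1205     8,280.9639
  Σ                  1,162.0068     8,746.1829
Price P = Σ PV = 1,162.0068.
Macaulay duration = Σ(t·PV) / P = 8,746.1829 / 1,162.0068 = 7.52679 years.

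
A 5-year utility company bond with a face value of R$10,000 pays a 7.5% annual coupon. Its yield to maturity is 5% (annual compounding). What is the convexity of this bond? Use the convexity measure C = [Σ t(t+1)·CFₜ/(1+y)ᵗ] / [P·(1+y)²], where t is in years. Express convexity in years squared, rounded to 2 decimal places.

22.78

With y = 0.05:
  t   CF        PV=CF/(1+0.05)^t    t·PV        t(t+1)·PV
  1       750.00       714.2857       714.2857       1,428.5714
  2       750.00       680.2721     1,360.5442       4,081.6327
  3       750.00       647.8782     1,943.6346       7,774.5384
  4       750.00       617.0269     2,468.1074      12,340.5371
  5    10,750.00     8,422.9063    42,114.5314     252,687.1887
  Σ                 11,082.3692    48,601.1034     278,312.4683
P = 11,082.3692.
Convexity = Σ t(t+1)·PV / [P·(1+y)²] = 278,312.4683 / (11,082.3692 × 1.102500) = 22.77831.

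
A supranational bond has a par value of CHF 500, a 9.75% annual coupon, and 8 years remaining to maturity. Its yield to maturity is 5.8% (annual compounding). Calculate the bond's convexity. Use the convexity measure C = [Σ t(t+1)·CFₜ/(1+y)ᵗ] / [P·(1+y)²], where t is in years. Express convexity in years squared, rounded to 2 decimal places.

44.69

With y = 0.058:
  t   CF        PV=CF/(1+0.058)^t    t·PV        t(t+1)·PV
  1        48.75        46.0775        46.0775          92.1550
  2        48.75        43.5515        87.1030         261.3091
  3        48.75        41.1640       123.4920         493.9681
  4        48.75        38.9074       155.6295         778.1475
  5        48.75        36.7745       183.8723       1,103.2337
  6        48.75        34.7585       208.5508       1,459.8556
  7        48.75        32.8530       229.9710       1,839.7676
  8       548.75       349.5338     2,796.2705      25,166.4344
  Σ                    623.6201     3,830.9666      31,194.8710
P = 623.6201.
Convexity = Σ t(t+1)·PV / [P·(1+y)²] = 31,194.8710 / (623.6201 × 1.119364) = 44.68808.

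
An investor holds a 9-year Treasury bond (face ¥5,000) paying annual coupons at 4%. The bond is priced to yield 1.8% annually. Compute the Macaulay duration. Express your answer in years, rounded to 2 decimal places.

Periodic yield y = 0.018. Discount each cash flow and weight by its year:
  t   CF        PV=CF/(1+0.018)^t    t·PV
  1       200.00       196.4637       196.4637
  2       200.00       192.9898       385.9797
  3       200.00       189.5774       568.7323
  4       200.00       186.2254       744.9015
  5       200.00       182.9326       914.6630
  6       200.00       179.6980     1,078.1882
  7       200.00       176.5207     1,235.6446
  8       200.00       173.3995     1,387.1958
  9     5,200.00     4,428.6702    39,858.0320
  Σ                  5,906.4773    46,369.8008
Price P = Σ PV = 5,906.4773.
Macaulay duration = Σ(t·PV) / P = 46,369.8008 / 5,906.4773 = 7.85067 years.

7.85 years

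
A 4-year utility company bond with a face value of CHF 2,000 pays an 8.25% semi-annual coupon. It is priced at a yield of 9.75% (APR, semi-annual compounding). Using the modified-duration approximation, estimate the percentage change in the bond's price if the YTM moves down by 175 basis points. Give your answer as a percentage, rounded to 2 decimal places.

+5.79%

Periodic yield y = 0.04875. Modified duration first:
  t   CF        PV=CF/(1+0.04875)^t    t·PV
  1        82.50        78.6651        78.6651
  2        82.50        75.0084       150.0168
  3        82.50        71.5217       214.5652
  4        82.50        68.1971       272.7885
  5        82.50        65.0271       325.1353
  6        82.50        62.0043       372.0261
  7        82.50        59.1221       413.8550
  8     2,082.50     1,423.0142    11,384.1132
  Σ                  1,902.5600    13,211.1651
P = 1,902.5600; D_Mac = 6.94389 half-year periods = 3.47194 yrs; D_mod = 3.47194/(1+0.04875) = 3.31055 yrs.
ΔP/P ≈ -D_mod · Δy = -3.31055 × (-0.0175) = +0.057935 = +5.7935%.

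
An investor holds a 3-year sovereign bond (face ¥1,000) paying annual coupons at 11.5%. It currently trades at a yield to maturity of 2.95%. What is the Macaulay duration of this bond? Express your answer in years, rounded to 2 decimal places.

Periodic yield y = 0.0295. Discount each cash flow and weight by its year:
  t   CF        PV=CF/(1+0.0295)^t    t·PV
  1       115.00       111.7047       111.7047
  2       115.00       108.5038       217.0077
  3     1,115.00     1,021.8704     3,065.6112
  Σ                  1,242.0789     3,394.3236
Price P = Σ PV = 1,242.0789.
Macaulay duration = Σ(t·PV) / P = 3,394.3236 / 1,242.0789 = 2.73278 years.

2.73 years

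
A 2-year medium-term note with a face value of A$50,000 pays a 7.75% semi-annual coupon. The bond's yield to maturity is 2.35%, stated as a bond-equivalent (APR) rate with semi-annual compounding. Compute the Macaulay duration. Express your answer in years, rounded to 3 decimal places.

Periodic yield y = 0.01175. Discount each cash flow and weight by its period:
  t   CF        PV=CF/(1+0.01175)^t    t·PV
  1     1,937.50     1,914.9988     1,914.9988
  2     1,937.50     1,892.7588     3,785.5177
  3     1,937.50     1,870.7772     5,612.3316
  4    51,937.50    49,566.4926   198,265.9705
  Σ                 55,245.0275   209,578.8186
Price P = Σ PV = 55,245.0275.
Macaulay duration = Σ(t·PV) / P = 209,578.8186 / 55,245.0275 = 3.79362 half-year periods.
In years: 3.79362 / 2 = 1.89681 years.

1.897 years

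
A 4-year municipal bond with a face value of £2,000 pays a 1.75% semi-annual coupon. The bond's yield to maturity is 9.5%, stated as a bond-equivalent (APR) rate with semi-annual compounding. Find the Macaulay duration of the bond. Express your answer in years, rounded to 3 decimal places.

Periodic yield y = 0.0475. Discount each cash flow and weight by its period:
  t   CF        PV=CF/(1+0.0475)^t    t·PV
  1        17.50        16.7064        16.7064
  2        17.50        15.9489        31.8977
  3        17.50        15.2257        45.6770
  4        17.50        14.5352        58.1409
  5        17.50        13.8761        69.3806
  6        17.50        13.2469        79.4813
  7        17.50        12.6462        88.5234
  8     2,017.50     1,391.8143    11,134.5143
  Σ                  1,493.9997    11,524.3216
Price P = Σ PV = 1,493.9997.
Macaulay duration = Σ(t·PV) / P = 11,524.3216 / 1,493.9997 = 7.71374 half-year periods.
In years: 7.71374 / 2 = 3.85687 years.

3.857 years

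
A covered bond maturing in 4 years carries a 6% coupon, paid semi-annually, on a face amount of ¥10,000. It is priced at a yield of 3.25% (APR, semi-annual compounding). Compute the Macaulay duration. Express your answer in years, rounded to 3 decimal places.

3.637 years

Periodic yield y = 0.01625. Discount each cash flow and weight by its period:
  t   CF        PV=CF/(1+0.01625)^t    t·PV
  1       300.00       295.2030       295.2030
  2       300.00       290.4826       580.9652
  3       300.00       285.8377       857.5132
  4       300.00       281.2672     1,125.0686
  5       300.00       276.7696     1,383.8482
  6       300.00       272.3441     1,634.0643
  7       300.00       267.9892     1,875.9246
  8    10,300.00     9,053.8388    72,430.7101
  Σ                 11,023.7322    80,183.2973
Price P = Σ PV = 11,023.7322.
Macaulay duration = Σ(t·PV) / P = 80,183.2973 / 11,023.7322 = 7.27370 half-year periods.
In years: 7.27370 / 2 = 3.63685 years.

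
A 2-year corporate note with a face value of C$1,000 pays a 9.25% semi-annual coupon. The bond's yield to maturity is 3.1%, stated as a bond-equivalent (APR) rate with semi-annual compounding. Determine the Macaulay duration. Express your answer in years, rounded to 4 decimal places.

1.8791 years

Periodic yield y = 0.0155. Discount each cash flow and weight by its period:
  t   CF        PV=CF/(1+0.0155)^t    t·PV
  1        46.25        45.5441        45.5441
  2        46.25        44.8489        89.6978
  3        46.25        44.1644       132.4931
  4     1,046.25       983.8203     3,935.2810
  Σ                  1,118.3776     4,203.0160
Price P = Σ PV = 1,118.3776.
Macaulay duration = Σ(t·PV) / P = 4,203.0160 / 1,118.3776 = 3.75814 half-year periods.
In years: 3.75814 / 2 = 1.87907 years.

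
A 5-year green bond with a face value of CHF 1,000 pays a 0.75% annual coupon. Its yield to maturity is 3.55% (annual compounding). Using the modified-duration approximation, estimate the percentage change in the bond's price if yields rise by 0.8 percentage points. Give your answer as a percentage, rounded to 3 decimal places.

-3.801%

Periodic yield y = 0.0355. Modified duration first:
  t   CF        PV=CF/(1+0.0355)^t    t·PV
  1         7.50         7.2429         7.2429
  2         7.50         6.9946        13.9891
  3         7.50         6.7548        20.2643
  4         7.50         6.5232        26.0928
  5     1,007.50       846.2419     4,231.2096
  Σ                    873.7574     4,298.7988
P = 873.7574; D_Mac = 4.91990 yrs; D_mod = 4.91990/(1+0.0355) = 4.75123 yrs.
ΔP/P ≈ -D_mod · Δy = -4.75123 × (+0.008) = -0.038010 = -3.8010%.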